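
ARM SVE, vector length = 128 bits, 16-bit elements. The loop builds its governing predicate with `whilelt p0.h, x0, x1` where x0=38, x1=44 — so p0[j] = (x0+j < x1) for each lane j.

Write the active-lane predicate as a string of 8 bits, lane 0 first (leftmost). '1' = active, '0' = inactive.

predicate = 11111100

lane count: 128 div 16 = 8
whilelt: lane j active iff 38+j < 44 → j < 6 → 6 active
bits (lane 0 leftmost): 11111100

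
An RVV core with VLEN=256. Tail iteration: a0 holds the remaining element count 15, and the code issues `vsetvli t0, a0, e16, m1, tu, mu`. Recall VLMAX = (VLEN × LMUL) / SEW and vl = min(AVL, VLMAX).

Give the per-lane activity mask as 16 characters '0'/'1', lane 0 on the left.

predicate = 1111111111111110

VLMAX = (256 × 1) / 16 = 16 lanes
vl ← min(15, 16) = 15
bits (lane 0 leftmost): 1111111111111110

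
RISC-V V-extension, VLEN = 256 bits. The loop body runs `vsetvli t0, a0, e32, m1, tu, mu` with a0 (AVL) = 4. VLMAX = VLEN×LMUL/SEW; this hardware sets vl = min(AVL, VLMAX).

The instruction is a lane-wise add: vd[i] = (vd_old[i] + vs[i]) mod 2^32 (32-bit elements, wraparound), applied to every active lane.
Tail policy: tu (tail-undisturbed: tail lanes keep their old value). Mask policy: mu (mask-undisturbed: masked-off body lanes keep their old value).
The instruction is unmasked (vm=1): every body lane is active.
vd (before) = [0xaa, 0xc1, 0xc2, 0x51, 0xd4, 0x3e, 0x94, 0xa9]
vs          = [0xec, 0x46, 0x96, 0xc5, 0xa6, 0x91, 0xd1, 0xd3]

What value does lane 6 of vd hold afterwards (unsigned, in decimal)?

lanes per group: 256·1/32 = 8
AVL=4 ≤ VLMAX=8, so vl = 4
[0] add(0xaa,0xec) = 0x196
[1] add(0xc1,0x46) = 0x107
[2] add(0xc2,0x96) = 0x158
[3] add(0x51,0xc5) = 0x116
[4] tail/keep = 0xd4
[5] tail/keep = 0x3e
[6] tail/keep = 0x94
[7] tail/keep = 0xa9

vd[6] = 148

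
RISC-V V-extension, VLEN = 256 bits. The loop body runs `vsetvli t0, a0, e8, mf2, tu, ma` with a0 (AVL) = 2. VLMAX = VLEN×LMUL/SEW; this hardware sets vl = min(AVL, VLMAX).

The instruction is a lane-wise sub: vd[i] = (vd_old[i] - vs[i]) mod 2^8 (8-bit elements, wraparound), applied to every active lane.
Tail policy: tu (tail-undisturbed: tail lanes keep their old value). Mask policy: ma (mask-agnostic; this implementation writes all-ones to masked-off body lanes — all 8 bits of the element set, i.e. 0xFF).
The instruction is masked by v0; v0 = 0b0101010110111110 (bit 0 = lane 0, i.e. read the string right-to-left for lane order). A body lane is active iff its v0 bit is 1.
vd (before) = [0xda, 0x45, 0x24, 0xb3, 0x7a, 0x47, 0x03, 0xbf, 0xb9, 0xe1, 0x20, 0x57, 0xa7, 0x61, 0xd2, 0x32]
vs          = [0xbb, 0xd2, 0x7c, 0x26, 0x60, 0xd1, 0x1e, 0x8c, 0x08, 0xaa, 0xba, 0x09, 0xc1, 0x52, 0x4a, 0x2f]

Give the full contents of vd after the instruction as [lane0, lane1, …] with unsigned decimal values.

vd = [255, 115, 36, 179, 122, 71, 3, 191, 185, 225, 32, 87, 167, 97, 210, 50]

VLMAX = (256 × 1/2) / 8 = 16 lanes
vl = min(AVL, VLMAX) = min(2, 16) = 2
[0] mask-off/ones = 0xff
[1] sub(0x45,0xd2) = 0x73
[2] tail/keep = 0x24
[3] tail/keep = 0xb3
[4] tail/keep = 0x7a
[5] tail/keep = 0x47
[6] tail/keep = 0x03
[7] tail/keep = 0xbf
[8] tail/keep = 0xb9
[9] tail/keep = 0xe1
[10] tail/keep = 0x20
[11] tail/keep = 0x57
[12] tail/keep = 0xa7
[13] tail/keep = 0x61
[14] tail/keep = 0xd2
[15] tail/keep = 0x32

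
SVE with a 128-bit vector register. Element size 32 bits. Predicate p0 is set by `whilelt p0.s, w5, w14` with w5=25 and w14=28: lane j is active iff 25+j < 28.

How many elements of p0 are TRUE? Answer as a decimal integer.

register lanes = 128/32 = 4
whilelt: lane j active iff 25+j < 28 → j < 3 → 3 active

vl = 3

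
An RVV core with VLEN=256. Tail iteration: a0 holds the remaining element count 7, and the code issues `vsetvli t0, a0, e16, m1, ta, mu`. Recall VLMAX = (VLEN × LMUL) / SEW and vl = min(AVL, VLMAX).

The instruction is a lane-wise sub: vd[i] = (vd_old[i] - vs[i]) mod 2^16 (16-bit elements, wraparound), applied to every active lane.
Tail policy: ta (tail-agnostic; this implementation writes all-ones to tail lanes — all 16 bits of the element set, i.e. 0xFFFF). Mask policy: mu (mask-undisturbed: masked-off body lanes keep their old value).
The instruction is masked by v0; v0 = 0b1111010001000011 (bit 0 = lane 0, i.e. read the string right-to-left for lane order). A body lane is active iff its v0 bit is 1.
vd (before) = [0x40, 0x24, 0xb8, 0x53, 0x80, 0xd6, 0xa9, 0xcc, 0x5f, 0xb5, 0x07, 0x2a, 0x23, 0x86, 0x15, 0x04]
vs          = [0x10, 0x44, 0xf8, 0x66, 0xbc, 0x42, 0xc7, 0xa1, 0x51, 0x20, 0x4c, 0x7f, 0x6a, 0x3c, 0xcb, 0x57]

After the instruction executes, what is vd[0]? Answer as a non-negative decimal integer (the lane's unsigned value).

VLMAX = VLEN×LMUL/SEW = 256×1/16 = 16
AVL=7 ≤ VLMAX=16, so vl = 7
vd[0] sub(0x40,0x10) -> 0x30
vd[1] sub(0x24,0x44) -> 0xffe0
vd[2] mask-off/keep -> 0xb8
vd[3] mask-off/keep -> 0x53
vd[4] mask-off/keep -> 0x80
vd[5] mask-off/keep -> 0xd6
vd[6] sub(0xa9,0xc7) -> 0xffe2
vd[7] tail/ones -> 0xffff
vd[8] tail/ones -> 0xffff
vd[9] tail/ones -> 0xffff
vd[10] tail/ones -> 0xffff
vd[11] tail/ones -> 0xffff
vd[12] tail/ones -> 0xffff
vd[13] tail/ones -> 0xffff
vd[14] tail/ones -> 0xffff
vd[15] tail/ones -> 0xffff

vd[0] = 48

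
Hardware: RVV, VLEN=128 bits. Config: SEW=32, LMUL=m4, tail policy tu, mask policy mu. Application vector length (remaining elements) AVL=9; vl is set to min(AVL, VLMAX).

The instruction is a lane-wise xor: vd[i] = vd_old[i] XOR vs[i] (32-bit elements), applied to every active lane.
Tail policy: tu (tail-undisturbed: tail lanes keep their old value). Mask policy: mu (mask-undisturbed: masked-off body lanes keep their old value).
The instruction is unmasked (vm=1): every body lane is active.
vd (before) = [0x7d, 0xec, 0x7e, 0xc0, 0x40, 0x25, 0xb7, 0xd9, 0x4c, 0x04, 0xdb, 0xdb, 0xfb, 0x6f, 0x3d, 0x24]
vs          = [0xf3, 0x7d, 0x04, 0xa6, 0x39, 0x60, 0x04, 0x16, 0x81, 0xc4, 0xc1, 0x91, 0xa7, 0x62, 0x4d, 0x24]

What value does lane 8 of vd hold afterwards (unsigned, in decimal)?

VLMAX = VLEN×LMUL/SEW = 128×4/32 = 16
AVL=9 ≤ VLMAX=16, so vl = 9
  i=0: xor(0x7d,0xf3) → 142
  i=1: xor(0xec,0x7d) → 145
  i=2: xor(0x7e,0x04) → 122
  i=3: xor(0xc0,0xa6) → 102
  i=4: xor(0x40,0x39) → 121
  i=5: xor(0x25,0x60) → 69
  i=6: xor(0xb7,0x04) → 179
  i=7: xor(0xd9,0x16) → 207
  i=8: xor(0x4c,0x81) → 205
  i=9: tail/keep → 4
  i=10: tail/keep → 219
  i=11: tail/keep → 219
  i=12: tail/keep → 251
  i=13: tail/keep → 111
  i=14: tail/keep → 61
  i=15: tail/keep → 36

vd[8] = 205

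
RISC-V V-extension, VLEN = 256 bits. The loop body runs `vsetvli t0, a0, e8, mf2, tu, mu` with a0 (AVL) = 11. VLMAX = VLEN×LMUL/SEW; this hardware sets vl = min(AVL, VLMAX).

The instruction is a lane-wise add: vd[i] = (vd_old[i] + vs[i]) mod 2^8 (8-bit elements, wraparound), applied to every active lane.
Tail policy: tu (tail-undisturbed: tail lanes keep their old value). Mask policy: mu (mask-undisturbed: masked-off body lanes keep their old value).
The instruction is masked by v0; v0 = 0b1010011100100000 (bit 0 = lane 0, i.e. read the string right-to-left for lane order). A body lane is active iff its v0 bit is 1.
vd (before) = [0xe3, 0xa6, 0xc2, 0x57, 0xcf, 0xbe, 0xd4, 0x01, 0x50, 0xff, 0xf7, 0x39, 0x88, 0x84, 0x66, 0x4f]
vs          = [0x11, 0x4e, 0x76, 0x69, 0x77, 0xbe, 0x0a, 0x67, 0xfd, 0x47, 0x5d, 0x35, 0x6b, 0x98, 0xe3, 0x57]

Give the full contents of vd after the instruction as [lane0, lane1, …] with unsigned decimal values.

VLMAX = VLEN×LMUL/SEW = 256×1/2/8 = 16
vl ← min(11, 16) = 11
[0] mask-off/keep = 0xe3
[1] mask-off/keep = 0xa6
[2] mask-off/keep = 0xc2
[3] mask-off/keep = 0x57
[4] mask-off/keep = 0xcf
[5] add(0xbe,0xbe) = 0x7c
[6] mask-off/keep = 0xd4
[7] mask-off/keep = 0x01
[8] add(0x50,0xfd) = 0x4d
[9] add(0xff,0x47) = 0x46
[10] add(0xf7,0x5d) = 0x54
[11] tail/keep = 0x39
[12] tail/keep = 0x88
[13] tail/keep = 0x84
[14] tail/keep = 0x66
[15] tail/keep = 0x4f

vd = [227, 166, 194, 87, 207, 124, 212, 1, 77, 70, 84, 57, 136, 132, 102, 79]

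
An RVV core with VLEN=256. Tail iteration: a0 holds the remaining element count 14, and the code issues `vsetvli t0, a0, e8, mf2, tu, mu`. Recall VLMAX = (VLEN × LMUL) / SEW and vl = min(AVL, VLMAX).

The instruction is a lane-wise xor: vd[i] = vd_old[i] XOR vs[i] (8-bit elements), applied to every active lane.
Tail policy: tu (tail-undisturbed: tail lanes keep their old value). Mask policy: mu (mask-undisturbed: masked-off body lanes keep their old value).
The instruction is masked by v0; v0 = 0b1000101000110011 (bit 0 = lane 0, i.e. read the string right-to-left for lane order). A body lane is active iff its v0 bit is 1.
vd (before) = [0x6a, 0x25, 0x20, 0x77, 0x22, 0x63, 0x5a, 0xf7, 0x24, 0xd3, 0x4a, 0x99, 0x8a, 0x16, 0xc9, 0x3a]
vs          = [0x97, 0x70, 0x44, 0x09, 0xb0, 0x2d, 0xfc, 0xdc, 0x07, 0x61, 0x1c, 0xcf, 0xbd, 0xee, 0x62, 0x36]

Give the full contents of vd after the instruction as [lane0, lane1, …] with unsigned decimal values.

vd = [253, 85, 32, 119, 146, 78, 90, 247, 36, 178, 74, 86, 138, 22, 201, 58]

lanes per group: 256·1/2/8 = 16
AVL=14 ≤ VLMAX=16, so vl = 14
lane  0: xor(0x6a,0x97) ⇒ 0xfd
lane  1: xor(0x25,0x70) ⇒ 0x55
lane  2: mask-off/keep ⇒ 0x20
lane  3: mask-off/keep ⇒ 0x77
lane  4: xor(0x22,0xb0) ⇒ 0x92
lane  5: xor(0x63,0x2d) ⇒ 0x4e
lane  6: mask-off/keep ⇒ 0x5a
lane  7: mask-off/keep ⇒ 0xf7
lane  8: mask-off/keep ⇒ 0x24
lane  9: xor(0xd3,0x61) ⇒ 0xb2
lane 10: mask-off/keep ⇒ 0x4a
lane 11: xor(0x99,0xcf) ⇒ 0x56
lane 12: mask-off/keep ⇒ 0x8a
lane 13: mask-off/keep ⇒ 0x16
lane 14: tail/keep ⇒ 0xc9
lane 15: tail/keep ⇒ 0x3a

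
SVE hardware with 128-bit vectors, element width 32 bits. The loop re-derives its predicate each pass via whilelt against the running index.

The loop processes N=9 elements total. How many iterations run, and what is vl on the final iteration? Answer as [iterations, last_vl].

[iterations, last_vl] = [3, 1]

register lanes = 128/32 = 4
9 elements at 4/iter → 3 passes, remainder 1 on the last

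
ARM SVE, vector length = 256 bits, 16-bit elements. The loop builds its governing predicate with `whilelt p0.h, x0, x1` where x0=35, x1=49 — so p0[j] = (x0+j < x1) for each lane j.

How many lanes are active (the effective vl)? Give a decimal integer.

vl = 14

register lanes = 256/16 = 16
active while 35+j < 49, i.e. j ∈ [0,14) capped at 16 ⇒ 14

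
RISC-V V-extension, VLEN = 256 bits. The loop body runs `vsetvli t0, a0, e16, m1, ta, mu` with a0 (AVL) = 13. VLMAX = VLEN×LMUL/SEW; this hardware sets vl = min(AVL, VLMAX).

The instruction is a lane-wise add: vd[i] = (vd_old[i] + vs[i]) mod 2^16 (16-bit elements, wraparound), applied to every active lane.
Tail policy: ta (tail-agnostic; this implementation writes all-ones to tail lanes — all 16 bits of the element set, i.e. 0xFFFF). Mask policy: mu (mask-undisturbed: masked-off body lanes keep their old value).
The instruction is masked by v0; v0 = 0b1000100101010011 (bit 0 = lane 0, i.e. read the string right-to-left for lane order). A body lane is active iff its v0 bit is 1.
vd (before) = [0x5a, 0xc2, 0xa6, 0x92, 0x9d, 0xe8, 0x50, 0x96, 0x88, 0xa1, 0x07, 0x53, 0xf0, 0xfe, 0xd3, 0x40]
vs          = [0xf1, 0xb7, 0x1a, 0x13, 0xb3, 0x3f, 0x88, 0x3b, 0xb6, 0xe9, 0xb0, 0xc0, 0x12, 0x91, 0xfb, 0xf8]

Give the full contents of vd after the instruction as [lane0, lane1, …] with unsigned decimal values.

lanes per group: 256·1/16 = 16
vl = min(AVL, VLMAX) = min(13, 16) = 13
[0] add(0x5a,0xf1) = 0x14b
[1] add(0xc2,0xb7) = 0x179
[2] mask-off/keep = 0xa6
[3] mask-off/keep = 0x92
[4] add(0x9d,0xb3) = 0x150
[5] mask-off/keep = 0xe8
[6] add(0x50,0x88) = 0xd8
[7] mask-off/keep = 0x96
[8] add(0x88,0xb6) = 0x13e
[9] mask-off/keep = 0xa1
[10] mask-off/keep = 0x07
[11] add(0x53,0xc0) = 0x113
[12] mask-off/keep = 0xf0
[13] tail/ones = 0xffff
[14] tail/ones = 0xffff
[15] tail/ones = 0xffff

vd = [331, 377, 166, 146, 336, 232, 216, 150, 318, 161, 7, 275, 240, 65535, 65535, 65535]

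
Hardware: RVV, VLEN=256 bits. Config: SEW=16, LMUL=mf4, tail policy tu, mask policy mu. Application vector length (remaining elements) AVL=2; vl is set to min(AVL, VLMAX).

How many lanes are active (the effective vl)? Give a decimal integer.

vl = 2

VLMAX = (256 × 1/4) / 16 = 4 lanes
AVL=2 ≤ VLMAX=4, so vl = 2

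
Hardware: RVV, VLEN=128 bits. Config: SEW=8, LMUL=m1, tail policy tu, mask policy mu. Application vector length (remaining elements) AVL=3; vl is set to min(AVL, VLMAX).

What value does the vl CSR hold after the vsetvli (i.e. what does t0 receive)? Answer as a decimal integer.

VLMAX = (128 × 1) / 8 = 16 lanes
vl ← min(3, 16) = 3

vl = 3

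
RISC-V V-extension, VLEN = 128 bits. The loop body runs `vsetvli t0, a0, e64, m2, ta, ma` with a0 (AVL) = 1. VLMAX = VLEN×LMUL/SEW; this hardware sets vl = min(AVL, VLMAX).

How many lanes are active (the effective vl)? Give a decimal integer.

vl = 1

lanes per group: 128·2/64 = 4
vl = min(AVL, VLMAX) = min(1, 4) = 1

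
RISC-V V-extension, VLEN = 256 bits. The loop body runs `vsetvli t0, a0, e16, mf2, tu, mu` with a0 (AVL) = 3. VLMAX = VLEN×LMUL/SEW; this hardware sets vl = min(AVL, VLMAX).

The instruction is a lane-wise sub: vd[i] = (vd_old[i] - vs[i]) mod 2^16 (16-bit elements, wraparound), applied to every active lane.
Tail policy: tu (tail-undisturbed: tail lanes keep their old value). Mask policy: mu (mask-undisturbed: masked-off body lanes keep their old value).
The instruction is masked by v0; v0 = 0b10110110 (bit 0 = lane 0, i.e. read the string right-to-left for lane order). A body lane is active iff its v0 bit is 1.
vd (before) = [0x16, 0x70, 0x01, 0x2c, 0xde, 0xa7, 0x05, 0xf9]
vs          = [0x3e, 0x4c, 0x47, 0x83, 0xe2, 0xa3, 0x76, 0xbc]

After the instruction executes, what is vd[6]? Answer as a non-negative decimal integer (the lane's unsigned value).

vd[6] = 5

VLMAX = (256 × 1/2) / 16 = 8 lanes
vl = min(AVL, VLMAX) = min(3, 8) = 3
vd[0] mask-off/keep -> 0x16
vd[1] sub(0x70,0x4c) -> 0x24
vd[2] sub(0x01,0x47) -> 0xffba
vd[3] tail/keep -> 0x2c
vd[4] tail/keep -> 0xde
vd[5] tail/keep -> 0xa7
vd[6] tail/keep -> 0x05
vd[7] tail/keep -> 0xf9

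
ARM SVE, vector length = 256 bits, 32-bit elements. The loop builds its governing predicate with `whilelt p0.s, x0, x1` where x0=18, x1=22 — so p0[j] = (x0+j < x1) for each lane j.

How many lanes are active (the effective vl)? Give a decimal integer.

register lanes = 256/32 = 8
whilelt: lane j active iff 18+j < 22 → j < 4 → 4 active

vl = 4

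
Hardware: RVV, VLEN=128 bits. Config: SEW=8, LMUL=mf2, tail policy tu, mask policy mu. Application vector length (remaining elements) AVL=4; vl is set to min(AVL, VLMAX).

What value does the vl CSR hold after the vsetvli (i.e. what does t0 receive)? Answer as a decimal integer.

vl = 4

lanes per group: 128·1/2/8 = 8
vl = min(AVL, VLMAX) = min(4, 8) = 4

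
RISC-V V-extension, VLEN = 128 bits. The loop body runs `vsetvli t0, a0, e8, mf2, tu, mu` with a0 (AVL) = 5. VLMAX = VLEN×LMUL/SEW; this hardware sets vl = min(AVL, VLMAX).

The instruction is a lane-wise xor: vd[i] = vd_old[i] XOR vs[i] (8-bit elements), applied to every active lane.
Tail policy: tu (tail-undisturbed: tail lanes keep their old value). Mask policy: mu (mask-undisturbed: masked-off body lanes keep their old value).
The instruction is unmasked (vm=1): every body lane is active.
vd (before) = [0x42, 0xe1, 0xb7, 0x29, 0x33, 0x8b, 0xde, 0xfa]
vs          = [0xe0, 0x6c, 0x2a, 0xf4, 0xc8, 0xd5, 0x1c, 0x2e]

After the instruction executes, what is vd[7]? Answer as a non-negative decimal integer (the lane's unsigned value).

vd[7] = 250

VLMAX = VLEN×LMUL/SEW = 128×1/2/8 = 8
vl ← min(5, 8) = 5
  i=0: xor(0x42,0xe0) → 162
  i=1: xor(0xe1,0x6c) → 141
  i=2: xor(0xb7,0x2a) → 157
  i=3: xor(0x29,0xf4) → 221
  i=4: xor(0x33,0xc8) → 251
  i=5: tail/keep → 139
  i=6: tail/keep → 222
  i=7: tail/keep → 250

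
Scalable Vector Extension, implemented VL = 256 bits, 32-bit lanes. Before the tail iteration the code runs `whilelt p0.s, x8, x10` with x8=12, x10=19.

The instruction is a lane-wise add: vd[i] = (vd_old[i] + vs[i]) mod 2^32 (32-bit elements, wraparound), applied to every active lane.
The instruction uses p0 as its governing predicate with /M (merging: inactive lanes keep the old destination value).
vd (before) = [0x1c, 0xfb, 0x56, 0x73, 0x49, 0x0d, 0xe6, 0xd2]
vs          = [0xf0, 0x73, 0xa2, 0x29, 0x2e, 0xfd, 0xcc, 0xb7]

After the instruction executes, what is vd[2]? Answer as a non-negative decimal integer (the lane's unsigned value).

lane count: 256 div 32 = 8
whilelt: lane j active iff 12+j < 19 → j < 7 → 7 active
lane  0: add(0x1c,0xf0) ⇒ 0x10c
lane  1: add(0xfb,0x73) ⇒ 0x16e
lane  2: add(0x56,0xa2) ⇒ 0xf8
lane  3: add(0x73,0x29) ⇒ 0x9c
lane  4: add(0x49,0x2e) ⇒ 0x77
lane  5: add(0x0d,0xfd) ⇒ 0x10a
lane  6: add(0xe6,0xcc) ⇒ 0x1b2
lane  7: tail/keep ⇒ 0xd2

vd[2] = 248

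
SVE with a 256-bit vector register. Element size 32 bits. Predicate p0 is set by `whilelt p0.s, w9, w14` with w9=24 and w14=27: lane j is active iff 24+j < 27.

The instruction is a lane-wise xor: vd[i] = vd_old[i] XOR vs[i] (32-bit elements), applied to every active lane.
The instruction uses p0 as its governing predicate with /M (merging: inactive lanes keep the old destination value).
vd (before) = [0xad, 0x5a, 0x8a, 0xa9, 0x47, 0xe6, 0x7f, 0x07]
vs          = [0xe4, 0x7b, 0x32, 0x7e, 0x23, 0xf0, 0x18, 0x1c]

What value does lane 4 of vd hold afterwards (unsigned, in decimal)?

register lanes = 256/32 = 8
active while 24+j < 27, i.e. j ∈ [0,3) capped at 8 ⇒ 3
  i=0: xor(0xad,0xe4) → 73
  i=1: xor(0x5a,0x7b) → 33
  i=2: xor(0x8a,0x32) → 184
  i=3: tail/keep → 169
  i=4: tail/keep → 71
  i=5: tail/keep → 230
  i=6: tail/keep → 127
  i=7: tail/keep → 7

vd[4] = 71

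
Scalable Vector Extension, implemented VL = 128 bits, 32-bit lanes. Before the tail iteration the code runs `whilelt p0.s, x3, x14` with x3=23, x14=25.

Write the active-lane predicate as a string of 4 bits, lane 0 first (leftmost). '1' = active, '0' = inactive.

128-bit reg / 32-bit elem → 4 lanes
p0[j] = (23+j < 25); true for j=0..1 → 2 lanes set
bits (lane 0 leftmost): 1100

predicate = 1100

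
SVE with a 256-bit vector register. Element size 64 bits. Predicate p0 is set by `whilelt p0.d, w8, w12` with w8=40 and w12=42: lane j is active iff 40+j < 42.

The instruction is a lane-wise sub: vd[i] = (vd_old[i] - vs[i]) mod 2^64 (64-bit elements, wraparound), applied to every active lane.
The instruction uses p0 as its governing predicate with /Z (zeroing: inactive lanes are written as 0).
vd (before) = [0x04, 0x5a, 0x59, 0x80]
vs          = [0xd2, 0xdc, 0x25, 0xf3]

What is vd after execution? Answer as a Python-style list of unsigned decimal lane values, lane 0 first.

lane count: 256 div 64 = 4
active while 40+j < 42, i.e. j ∈ [0,2) capped at 4 ⇒ 2
  i=0: sub(0x04,0xd2) → 18446744073709551410
  i=1: sub(0x5a,0xdc) → 18446744073709551486
  i=2: tail/zero → 0
  i=3: tail/zero → 0

vd = [18446744073709551410, 18446744073709551486, 0, 0]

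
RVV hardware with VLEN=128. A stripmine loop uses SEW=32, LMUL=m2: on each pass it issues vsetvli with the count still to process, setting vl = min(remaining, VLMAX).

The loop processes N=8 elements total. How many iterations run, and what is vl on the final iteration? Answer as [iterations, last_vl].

[iterations, last_vl] = [1, 8]

VLMAX = VLEN×LMUL/SEW = 128×2/32 = 8
iterations = ceil(8/8) = 1; final-pass vl = 8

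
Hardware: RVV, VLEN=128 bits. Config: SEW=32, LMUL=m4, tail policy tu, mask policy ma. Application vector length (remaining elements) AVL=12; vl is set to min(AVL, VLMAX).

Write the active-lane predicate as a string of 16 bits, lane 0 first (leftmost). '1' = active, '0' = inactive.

predicate = 1111111111110000

VLMAX = (128 × 4) / 32 = 16 lanes
vl = min(AVL, VLMAX) = min(12, 16) = 12
bits (lane 0 leftmost): 1111111111110000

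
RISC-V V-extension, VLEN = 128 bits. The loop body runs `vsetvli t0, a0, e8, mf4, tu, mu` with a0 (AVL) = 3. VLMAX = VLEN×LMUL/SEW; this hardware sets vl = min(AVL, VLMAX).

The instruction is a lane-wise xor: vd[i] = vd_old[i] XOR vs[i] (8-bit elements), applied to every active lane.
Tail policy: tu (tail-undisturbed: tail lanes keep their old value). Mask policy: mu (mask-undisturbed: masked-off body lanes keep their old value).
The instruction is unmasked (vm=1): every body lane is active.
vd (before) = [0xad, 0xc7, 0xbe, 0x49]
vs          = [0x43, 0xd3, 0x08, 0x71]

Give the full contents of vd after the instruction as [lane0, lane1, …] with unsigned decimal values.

vd = [238, 20, 182, 73]

VLMAX = VLEN×LMUL/SEW = 128×1/4/8 = 4
AVL=3 ≤ VLMAX=4, so vl = 3
  i=0: xor(0xad,0x43) → 238
  i=1: xor(0xc7,0xd3) → 20
  i=2: xor(0xbe,0x08) → 182
  i=3: tail/keep → 73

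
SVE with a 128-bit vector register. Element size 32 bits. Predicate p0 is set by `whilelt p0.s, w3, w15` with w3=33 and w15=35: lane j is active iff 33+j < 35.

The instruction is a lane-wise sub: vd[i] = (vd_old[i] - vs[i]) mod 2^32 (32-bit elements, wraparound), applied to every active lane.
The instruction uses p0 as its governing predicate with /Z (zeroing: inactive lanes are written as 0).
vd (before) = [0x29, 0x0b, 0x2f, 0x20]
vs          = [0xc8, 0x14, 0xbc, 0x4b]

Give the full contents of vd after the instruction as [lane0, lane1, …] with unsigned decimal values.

register lanes = 128/32 = 4
p0[j] = (33+j < 35); true for j=0..1 → 2 lanes set
[0] sub(0x29,0xc8) = 0xffffff61
[1] sub(0x0b,0x14) = 0xfffffff7
[2] tail/zero = 0x00
[3] tail/zero = 0x00

vd = [4294967137, 4294967287, 0, 0]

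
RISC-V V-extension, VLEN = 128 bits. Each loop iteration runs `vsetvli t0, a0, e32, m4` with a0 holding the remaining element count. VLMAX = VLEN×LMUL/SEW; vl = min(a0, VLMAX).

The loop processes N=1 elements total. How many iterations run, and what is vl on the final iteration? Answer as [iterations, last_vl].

VLMAX = (128 × 4) / 32 = 16 lanes
iterations = ceil(1/16) = 1; final-pass vl = 1

[iterations, last_vl] = [1, 1]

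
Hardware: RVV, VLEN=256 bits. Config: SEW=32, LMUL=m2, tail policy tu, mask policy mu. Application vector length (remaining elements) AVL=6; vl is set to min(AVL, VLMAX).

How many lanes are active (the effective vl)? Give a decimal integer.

lanes per group: 256·2/32 = 16
vl ← min(6, 16) = 6

vl = 6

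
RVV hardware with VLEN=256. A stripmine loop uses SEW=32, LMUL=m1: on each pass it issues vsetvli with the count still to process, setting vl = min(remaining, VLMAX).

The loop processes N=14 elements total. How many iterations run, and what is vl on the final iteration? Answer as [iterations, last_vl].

[iterations, last_vl] = [2, 6]

lanes per group: 256·1/32 = 8
14 elements at 8/iter → 2 passes, remainder 6 on the last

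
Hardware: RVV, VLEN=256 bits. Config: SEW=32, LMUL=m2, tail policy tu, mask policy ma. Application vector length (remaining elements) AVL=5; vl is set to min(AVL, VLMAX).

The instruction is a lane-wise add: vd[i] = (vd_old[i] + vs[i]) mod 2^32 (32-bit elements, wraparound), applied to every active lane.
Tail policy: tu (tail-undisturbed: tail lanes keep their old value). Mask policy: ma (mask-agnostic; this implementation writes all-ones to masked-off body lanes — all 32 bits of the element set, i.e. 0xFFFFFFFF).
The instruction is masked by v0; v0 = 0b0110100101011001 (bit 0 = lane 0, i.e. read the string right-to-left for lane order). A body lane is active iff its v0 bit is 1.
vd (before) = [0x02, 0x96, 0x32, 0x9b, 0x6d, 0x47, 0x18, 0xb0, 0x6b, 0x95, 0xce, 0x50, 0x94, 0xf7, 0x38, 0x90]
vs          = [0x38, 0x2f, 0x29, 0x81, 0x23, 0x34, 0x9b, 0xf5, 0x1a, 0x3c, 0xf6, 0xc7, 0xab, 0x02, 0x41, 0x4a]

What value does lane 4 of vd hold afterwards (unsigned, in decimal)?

vd[4] = 144

lanes per group: 256·2/32 = 16
vl = min(AVL, VLMAX) = min(5, 16) = 5
vd[0] add(0x02,0x38) -> 0x3a
vd[1] mask-off/ones -> 0xffffffff
vd[2] mask-off/ones -> 0xffffffff
vd[3] add(0x9b,0x81) -> 0x11c
vd[4] add(0x6d,0x23) -> 0x90
vd[5] tail/keep -> 0x47
vd[6] tail/keep -> 0x18
vd[7] tail/keep -> 0xb0
vd[8] tail/keep -> 0x6b
vd[9] tail/keep -> 0x95
vd[10] tail/keep -> 0xce
vd[11] tail/keep -> 0x50
vd[12] tail/keep -> 0x94
vd[13] tail/keep -> 0xf7
vd[14] tail/keep -> 0x38
vd[15] tail/keep -> 0x90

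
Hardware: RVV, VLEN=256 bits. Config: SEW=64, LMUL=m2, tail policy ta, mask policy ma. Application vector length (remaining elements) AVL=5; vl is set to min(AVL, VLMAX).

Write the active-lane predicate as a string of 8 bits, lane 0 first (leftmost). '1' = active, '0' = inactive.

VLMAX = (256 × 2) / 64 = 8 lanes
vl ← min(5, 8) = 5
bits (lane 0 leftmost): 11111000

predicate = 11111000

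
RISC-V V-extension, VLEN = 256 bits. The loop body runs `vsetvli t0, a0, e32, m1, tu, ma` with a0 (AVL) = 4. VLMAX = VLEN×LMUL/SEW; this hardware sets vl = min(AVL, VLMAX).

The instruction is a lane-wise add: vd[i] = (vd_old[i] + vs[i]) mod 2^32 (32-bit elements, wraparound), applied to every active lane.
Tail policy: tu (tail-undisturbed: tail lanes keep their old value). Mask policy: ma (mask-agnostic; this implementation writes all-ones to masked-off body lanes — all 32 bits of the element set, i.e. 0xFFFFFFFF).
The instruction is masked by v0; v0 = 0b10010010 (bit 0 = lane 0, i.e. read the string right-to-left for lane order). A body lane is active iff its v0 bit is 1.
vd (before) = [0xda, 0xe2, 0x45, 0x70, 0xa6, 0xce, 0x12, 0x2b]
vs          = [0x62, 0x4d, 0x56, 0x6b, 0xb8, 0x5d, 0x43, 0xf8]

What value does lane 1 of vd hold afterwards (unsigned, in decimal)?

vd[1] = 303

VLMAX = (256 × 1) / 32 = 8 lanes
vl = min(AVL, VLMAX) = min(4, 8) = 4
vd[0] mask-off/ones -> 0xffffffff
vd[1] add(0xe2,0x4d) -> 0x12f
vd[2] mask-off/ones -> 0xffffffff
vd[3] mask-off/ones -> 0xffffffff
vd[4] tail/keep -> 0xa6
vd[5] tail/keep -> 0xce
vd[6] tail/keep -> 0x12
vd[7] tail/keep -> 0x2b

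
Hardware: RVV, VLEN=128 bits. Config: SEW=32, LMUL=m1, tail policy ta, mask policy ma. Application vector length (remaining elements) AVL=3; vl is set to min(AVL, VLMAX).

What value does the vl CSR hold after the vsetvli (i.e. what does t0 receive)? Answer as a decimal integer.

vl = 3

lanes per group: 128·1/32 = 4
vl ← min(3, 4) = 3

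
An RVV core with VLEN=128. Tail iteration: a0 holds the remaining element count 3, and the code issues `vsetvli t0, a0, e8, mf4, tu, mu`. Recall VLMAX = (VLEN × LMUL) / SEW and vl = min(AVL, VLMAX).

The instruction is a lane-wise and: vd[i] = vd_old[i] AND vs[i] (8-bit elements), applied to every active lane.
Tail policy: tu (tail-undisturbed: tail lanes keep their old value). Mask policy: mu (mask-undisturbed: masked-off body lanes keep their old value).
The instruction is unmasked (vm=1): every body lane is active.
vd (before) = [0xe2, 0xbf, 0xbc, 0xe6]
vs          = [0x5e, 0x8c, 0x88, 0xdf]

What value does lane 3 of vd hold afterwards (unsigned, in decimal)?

vd[3] = 230

VLMAX = VLEN×LMUL/SEW = 128×1/4/8 = 4
vl = min(AVL, VLMAX) = min(3, 4) = 3
vd[0] and(0xe2,0x5e) -> 0x42
vd[1] and(0xbf,0x8c) -> 0x8c
vd[2] and(0xbc,0x88) -> 0x88
vd[3] tail/keep -> 0xe6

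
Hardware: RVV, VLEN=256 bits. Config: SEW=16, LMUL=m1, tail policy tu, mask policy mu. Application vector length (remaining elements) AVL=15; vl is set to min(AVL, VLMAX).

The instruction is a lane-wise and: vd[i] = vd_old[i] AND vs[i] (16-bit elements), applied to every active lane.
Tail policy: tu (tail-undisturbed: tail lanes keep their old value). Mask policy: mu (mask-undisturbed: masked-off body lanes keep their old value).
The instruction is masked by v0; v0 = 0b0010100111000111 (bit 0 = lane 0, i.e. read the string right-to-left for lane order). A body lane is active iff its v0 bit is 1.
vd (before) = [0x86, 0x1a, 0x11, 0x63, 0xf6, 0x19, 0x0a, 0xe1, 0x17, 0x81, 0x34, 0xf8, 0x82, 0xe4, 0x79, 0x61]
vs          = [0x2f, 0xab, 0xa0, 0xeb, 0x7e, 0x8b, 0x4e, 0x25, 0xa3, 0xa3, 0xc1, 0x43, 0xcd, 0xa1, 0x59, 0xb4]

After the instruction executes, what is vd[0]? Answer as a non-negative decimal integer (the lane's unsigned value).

vd[0] = 6

VLMAX = (256 × 1) / 16 = 16 lanes
AVL=15 ≤ VLMAX=16, so vl = 15
lane  0: and(0x86,0x2f) ⇒ 0x06
lane  1: and(0x1a,0xab) ⇒ 0x0a
lane  2: and(0x11,0xa0) ⇒ 0x00
lane  3: mask-off/keep ⇒ 0x63
lane  4: mask-off/keep ⇒ 0xf6
lane  5: mask-off/keep ⇒ 0x19
lane  6: and(0x0a,0x4e) ⇒ 0x0a
lane  7: and(0xe1,0x25) ⇒ 0x21
lane  8: and(0x17,0xa3) ⇒ 0x03
lane  9: mask-off/keep ⇒ 0x81
lane 10: mask-off/keep ⇒ 0x34
lane 11: and(0xf8,0x43) ⇒ 0x40
lane 12: mask-off/keep ⇒ 0x82
lane 13: and(0xe4,0xa1) ⇒ 0xa0
lane 14: mask-off/keep ⇒ 0x79
lane 15: tail/keep ⇒ 0x61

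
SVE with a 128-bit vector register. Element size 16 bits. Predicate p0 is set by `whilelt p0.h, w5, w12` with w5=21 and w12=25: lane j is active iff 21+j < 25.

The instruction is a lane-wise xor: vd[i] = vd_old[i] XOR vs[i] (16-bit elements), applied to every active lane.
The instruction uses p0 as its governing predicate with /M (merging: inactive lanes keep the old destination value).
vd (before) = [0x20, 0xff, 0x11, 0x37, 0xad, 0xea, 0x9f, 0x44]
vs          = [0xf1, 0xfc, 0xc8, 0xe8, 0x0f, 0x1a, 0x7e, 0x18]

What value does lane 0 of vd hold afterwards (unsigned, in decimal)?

128-bit reg / 16-bit elem → 8 lanes
p0[j] = (21+j < 25); true for j=0..3 → 4 lanes set
  i=0: xor(0x20,0xf1) → 209
  i=1: xor(0xff,0xfc) → 3
  i=2: xor(0x11,0xc8) → 217
  i=3: xor(0x37,0xe8) → 223
  i=4: tail/keep → 173
  i=5: tail/keep → 234
  i=6: tail/keep → 159
  i=7: tail/keep → 68

vd[0] = 209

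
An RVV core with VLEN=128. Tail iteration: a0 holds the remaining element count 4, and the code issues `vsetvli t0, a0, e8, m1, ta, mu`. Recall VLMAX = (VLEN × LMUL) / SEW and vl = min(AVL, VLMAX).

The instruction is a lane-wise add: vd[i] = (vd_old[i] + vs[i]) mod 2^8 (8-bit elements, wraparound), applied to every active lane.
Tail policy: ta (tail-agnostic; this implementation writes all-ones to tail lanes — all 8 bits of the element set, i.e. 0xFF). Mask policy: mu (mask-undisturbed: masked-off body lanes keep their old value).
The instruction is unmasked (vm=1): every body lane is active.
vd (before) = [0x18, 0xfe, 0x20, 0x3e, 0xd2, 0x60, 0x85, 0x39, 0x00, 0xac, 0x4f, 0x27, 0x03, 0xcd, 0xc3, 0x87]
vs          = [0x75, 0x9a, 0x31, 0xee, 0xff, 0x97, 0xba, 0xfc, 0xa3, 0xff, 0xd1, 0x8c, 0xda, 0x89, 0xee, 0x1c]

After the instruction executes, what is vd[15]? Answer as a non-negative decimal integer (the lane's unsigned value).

vd[15] = 255

VLMAX = VLEN×LMUL/SEW = 128×1/8 = 16
vl = min(AVL, VLMAX) = min(4, 16) = 4
lane  0: add(0x18,0x75) ⇒ 0x8d
lane  1: add(0xfe,0x9a) ⇒ 0x98
lane  2: add(0x20,0x31) ⇒ 0x51
lane  3: add(0x3e,0xee) ⇒ 0x2c
lane  4: tail/ones ⇒ 0xff
lane  5: tail/ones ⇒ 0xff
lane  6: tail/ones ⇒ 0xff
lane  7: tail/ones ⇒ 0xff
lane  8: tail/ones ⇒ 0xff
lane  9: tail/ones ⇒ 0xff
lane 10: tail/ones ⇒ 0xff
lane 11: tail/ones ⇒ 0xff
lane 12: tail/ones ⇒ 0xff
lane 13: tail/ones ⇒ 0xff
lane 14: tail/ones ⇒ 0xff
lane 15: tail/ones ⇒ 0xff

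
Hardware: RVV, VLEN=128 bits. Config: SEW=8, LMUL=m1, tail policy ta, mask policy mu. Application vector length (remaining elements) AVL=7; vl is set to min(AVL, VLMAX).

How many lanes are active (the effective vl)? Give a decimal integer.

vl = 7

VLMAX = (128 × 1) / 8 = 16 lanes
vl = min(AVL, VLMAX) = min(7, 16) = 7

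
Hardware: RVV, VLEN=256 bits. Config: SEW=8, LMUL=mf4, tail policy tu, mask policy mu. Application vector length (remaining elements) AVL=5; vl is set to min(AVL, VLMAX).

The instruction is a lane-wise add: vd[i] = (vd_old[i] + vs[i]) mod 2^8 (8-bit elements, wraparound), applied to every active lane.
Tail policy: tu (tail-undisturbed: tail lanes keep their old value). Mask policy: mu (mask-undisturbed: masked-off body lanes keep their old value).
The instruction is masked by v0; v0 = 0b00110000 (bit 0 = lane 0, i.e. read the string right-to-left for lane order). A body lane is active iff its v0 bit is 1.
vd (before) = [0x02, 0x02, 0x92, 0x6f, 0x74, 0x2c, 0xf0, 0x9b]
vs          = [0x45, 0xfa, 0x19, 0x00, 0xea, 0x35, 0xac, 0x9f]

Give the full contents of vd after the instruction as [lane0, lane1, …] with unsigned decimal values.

vd = [2, 2, 146, 111, 94, 44, 240, 155]

VLMAX = VLEN×LMUL/SEW = 256×1/4/8 = 8
AVL=5 ≤ VLMAX=8, so vl = 5
vd[0] mask-off/keep -> 0x02
vd[1] mask-off/keep -> 0x02
vd[2] mask-off/keep -> 0x92
vd[3] mask-off/keep -> 0x6f
vd[4] add(0x74,0xea) -> 0x5e
vd[5] tail/keep -> 0x2c
vd[6] tail/keep -> 0xf0
vd[7] tail/keep -> 0x9b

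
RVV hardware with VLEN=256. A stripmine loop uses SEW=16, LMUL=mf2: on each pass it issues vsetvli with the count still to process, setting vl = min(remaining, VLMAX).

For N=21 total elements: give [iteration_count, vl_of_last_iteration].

[iterations, last_vl] = [3, 5]

VLMAX = (256 × 1/2) / 16 = 8 lanes
iterations = ceil(21/8) = 3; final-pass vl = 5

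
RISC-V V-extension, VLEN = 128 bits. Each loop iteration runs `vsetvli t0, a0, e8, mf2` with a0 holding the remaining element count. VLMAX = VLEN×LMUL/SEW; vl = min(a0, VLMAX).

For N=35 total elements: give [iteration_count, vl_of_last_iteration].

VLMAX = VLEN×LMUL/SEW = 128×1/2/8 = 8
35 elements at 8/iter → 5 passes, remainder 3 on the last

[iterations, last_vl] = [5, 3]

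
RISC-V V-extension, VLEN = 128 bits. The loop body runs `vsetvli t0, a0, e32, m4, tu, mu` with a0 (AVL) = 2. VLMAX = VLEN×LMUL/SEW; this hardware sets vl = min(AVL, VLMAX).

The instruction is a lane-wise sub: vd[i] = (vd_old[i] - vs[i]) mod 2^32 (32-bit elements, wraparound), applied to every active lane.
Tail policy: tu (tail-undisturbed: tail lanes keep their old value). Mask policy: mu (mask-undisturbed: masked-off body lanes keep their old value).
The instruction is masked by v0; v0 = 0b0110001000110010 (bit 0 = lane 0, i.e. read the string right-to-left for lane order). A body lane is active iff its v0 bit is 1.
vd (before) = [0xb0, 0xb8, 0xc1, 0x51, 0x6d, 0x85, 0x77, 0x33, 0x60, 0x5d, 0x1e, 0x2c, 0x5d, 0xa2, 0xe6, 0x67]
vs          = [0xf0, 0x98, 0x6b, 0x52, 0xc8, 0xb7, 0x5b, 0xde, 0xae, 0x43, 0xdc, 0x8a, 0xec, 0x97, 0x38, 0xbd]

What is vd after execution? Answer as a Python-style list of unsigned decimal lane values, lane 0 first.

VLMAX = VLEN×LMUL/SEW = 128×4/32 = 16
vl ← min(2, 16) = 2
  i=0: mask-off/keep → 176
  i=1: sub(0xb8,0x98) → 32
  i=2: tail/keep → 193
  i=3: tail/keep → 81
  i=4: tail/keep → 109
  i=5: tail/keep → 133
  i=6: tail/keep → 119
  i=7: tail/keep → 51
  i=8: tail/keep → 96
  i=9: tail/keep → 93
  i=10: tail/keep → 30
  i=11: tail/keep → 44
  i=12: tail/keep → 93
  i=13: tail/keep → 162
  i=14: tail/keep → 230
  i=15: tail/keep → 103

vd = [176, 32, 193, 81, 109, 133, 119, 51, 96, 93, 30, 44, 93, 162, 230, 103]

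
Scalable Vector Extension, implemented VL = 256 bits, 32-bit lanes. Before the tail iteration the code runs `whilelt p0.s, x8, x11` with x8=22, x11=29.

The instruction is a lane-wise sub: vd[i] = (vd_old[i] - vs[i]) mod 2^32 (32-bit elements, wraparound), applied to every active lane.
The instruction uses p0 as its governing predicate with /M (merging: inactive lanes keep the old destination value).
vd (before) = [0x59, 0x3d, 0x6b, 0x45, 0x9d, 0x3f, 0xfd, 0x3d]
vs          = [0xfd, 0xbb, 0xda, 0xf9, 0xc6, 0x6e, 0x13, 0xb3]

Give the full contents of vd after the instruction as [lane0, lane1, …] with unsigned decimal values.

256-bit reg / 32-bit elem → 8 lanes
active while 22+j < 29, i.e. j ∈ [0,7) capped at 8 ⇒ 7
vd[0] sub(0x59,0xfd) -> 0xffffff5c
vd[1] sub(0x3d,0xbb) -> 0xffffff82
vd[2] sub(0x6b,0xda) -> 0xffffff91
vd[3] sub(0x45,0xf9) -> 0xffffff4c
vd[4] sub(0x9d,0xc6) -> 0xffffffd7
vd[5] sub(0x3f,0x6e) -> 0xffffffd1
vd[6] sub(0xfd,0x13) -> 0xea
vd[7] tail/keep -> 0x3d

vd = [4294967132, 4294967170, 4294967185, 4294967116, 4294967255, 4294967249, 234, 61]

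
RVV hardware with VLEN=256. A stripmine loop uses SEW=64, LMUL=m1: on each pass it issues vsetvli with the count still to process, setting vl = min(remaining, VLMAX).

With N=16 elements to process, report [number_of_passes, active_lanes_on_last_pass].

VLMAX = VLEN×LMUL/SEW = 256×1/64 = 4
iterations = ceil(16/4) = 4; final-pass vl = 4

[iterations, last_vl] = [4, 4]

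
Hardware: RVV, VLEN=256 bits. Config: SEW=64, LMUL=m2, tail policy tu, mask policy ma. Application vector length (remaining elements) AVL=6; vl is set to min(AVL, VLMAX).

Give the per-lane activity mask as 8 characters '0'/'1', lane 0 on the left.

VLMAX = VLEN×LMUL/SEW = 256×2/64 = 8
AVL=6 ≤ VLMAX=8, so vl = 6
bits (lane 0 leftmost): 11111100

predicate = 11111100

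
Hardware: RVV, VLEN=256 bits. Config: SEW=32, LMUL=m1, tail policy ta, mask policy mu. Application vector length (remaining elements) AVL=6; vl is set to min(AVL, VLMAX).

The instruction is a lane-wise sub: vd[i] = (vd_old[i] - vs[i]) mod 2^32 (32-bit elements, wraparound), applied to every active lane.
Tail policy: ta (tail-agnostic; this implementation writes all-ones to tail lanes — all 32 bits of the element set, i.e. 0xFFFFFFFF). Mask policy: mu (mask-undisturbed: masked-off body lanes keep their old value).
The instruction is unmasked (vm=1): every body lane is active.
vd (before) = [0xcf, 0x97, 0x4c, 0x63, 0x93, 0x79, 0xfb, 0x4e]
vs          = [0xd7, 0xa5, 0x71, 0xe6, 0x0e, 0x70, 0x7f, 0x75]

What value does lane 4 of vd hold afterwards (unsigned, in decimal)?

vd[4] = 133

VLMAX = (256 × 1) / 32 = 8 lanes
vl = min(AVL, VLMAX) = min(6, 8) = 6
lane  0: sub(0xcf,0xd7) ⇒ 0xfffffff8
lane  1: sub(0x97,0xa5) ⇒ 0xfffffff2
lane  2: sub(0x4c,0x71) ⇒ 0xffffffdb
lane  3: sub(0x63,0xe6) ⇒ 0xffffff7d
lane  4: sub(0x93,0x0e) ⇒ 0x85
lane  5: sub(0x79,0x70) ⇒ 0x09
lane  6: tail/ones ⇒ 0xffffffff
lane  7: tail/ones ⇒ 0xffffffff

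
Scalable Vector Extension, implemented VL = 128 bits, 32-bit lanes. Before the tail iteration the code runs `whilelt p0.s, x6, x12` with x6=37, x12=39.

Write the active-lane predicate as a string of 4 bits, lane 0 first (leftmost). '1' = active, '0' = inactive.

predicate = 1100

128-bit reg / 32-bit elem → 4 lanes
p0[j] = (37+j < 39); true for j=0..1 → 2 lanes set
bits (lane 0 leftmost): 1100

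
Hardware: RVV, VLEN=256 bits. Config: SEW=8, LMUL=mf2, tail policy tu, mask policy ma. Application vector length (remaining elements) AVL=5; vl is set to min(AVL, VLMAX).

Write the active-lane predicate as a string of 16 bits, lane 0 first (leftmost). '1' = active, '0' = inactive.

predicate = 1111100000000000

lanes per group: 256·1/2/8 = 16
vl = min(AVL, VLMAX) = min(5, 16) = 5
bits (lane 0 leftmost): 1111100000000000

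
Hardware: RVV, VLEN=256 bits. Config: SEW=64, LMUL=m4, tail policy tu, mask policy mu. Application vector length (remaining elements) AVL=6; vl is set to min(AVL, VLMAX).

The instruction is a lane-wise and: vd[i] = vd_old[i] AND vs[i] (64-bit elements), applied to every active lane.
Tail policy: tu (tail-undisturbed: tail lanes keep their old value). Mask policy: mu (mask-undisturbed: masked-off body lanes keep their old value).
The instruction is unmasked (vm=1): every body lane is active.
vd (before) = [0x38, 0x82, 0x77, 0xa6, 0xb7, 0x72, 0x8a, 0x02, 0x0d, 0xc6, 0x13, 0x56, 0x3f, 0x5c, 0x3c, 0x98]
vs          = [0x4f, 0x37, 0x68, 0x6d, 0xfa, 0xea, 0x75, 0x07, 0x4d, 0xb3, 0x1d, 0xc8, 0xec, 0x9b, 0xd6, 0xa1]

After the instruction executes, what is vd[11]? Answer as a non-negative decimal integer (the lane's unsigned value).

VLMAX = (256 × 4) / 64 = 16 lanes
vl ← min(6, 16) = 6
[0] and(0x38,0x4f) = 0x08
[1] and(0x82,0x37) = 0x02
[2] and(0x77,0x68) = 0x60
[3] and(0xa6,0x6d) = 0x24
[4] and(0xb7,0xfa) = 0xb2
[5] and(0x72,0xea) = 0x62
[6] tail/keep = 0x8a
[7] tail/keep = 0x02
[8] tail/keep = 0x0d
[9] tail/keep = 0xc6
[10] tail/keep = 0x13
[11] tail/keep = 0x56
[12] tail/keep = 0x3f
[13] tail/keep = 0x5c
[14] tail/keep = 0x3c
[15] tail/keep = 0x98

vd[11] = 86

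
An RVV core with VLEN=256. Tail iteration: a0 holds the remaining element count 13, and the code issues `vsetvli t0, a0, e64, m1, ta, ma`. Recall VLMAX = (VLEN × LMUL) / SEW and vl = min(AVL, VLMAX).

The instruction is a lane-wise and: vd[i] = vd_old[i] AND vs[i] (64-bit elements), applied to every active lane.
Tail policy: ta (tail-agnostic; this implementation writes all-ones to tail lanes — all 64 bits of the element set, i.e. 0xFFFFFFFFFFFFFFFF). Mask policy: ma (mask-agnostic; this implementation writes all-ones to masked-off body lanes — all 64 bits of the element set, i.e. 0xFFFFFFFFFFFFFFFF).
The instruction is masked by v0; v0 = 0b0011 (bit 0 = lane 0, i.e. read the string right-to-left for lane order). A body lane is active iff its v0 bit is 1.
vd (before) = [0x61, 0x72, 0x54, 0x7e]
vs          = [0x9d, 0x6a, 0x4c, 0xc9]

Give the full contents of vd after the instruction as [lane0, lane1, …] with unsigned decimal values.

vd = [1, 98, 18446744073709551615, 18446744073709551615]

VLMAX = VLEN×LMUL/SEW = 256×1/64 = 4
vl ← min(13, 4) = 4
lane  0: and(0x61,0x9d) ⇒ 0x01
lane  1: and(0x72,0x6a) ⇒ 0x62
lane  2: mask-off/ones ⇒ 0xffffffffffffffff
lane  3: mask-off/ones ⇒ 0xffffffffffffffff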